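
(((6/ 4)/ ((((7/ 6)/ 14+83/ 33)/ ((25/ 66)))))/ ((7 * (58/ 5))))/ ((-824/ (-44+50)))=-1125/ 57374296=-0.00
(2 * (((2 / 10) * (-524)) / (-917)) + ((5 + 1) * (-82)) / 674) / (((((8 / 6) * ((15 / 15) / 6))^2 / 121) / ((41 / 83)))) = -606.88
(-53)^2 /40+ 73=5729 /40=143.22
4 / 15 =0.27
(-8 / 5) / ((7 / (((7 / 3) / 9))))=-8 / 135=-0.06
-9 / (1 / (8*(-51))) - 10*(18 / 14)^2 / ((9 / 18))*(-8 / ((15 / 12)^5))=115109208 / 30625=3758.67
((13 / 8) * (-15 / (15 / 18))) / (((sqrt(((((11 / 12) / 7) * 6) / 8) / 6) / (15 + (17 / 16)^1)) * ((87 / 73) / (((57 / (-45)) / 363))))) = 4633967 * sqrt(462) / 9263760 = 10.75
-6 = -6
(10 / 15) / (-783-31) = -1 / 1221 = -0.00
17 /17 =1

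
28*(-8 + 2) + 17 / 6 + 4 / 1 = -967 / 6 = -161.17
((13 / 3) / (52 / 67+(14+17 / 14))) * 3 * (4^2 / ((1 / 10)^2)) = 19510400 / 14999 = 1300.78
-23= -23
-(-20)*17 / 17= 20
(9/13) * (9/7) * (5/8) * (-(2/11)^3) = -405/121121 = -0.00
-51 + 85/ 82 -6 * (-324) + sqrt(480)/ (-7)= 155311/ 82 -4 * sqrt(30)/ 7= 1890.91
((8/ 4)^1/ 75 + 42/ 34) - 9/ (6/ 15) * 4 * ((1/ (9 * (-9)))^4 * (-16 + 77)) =1.26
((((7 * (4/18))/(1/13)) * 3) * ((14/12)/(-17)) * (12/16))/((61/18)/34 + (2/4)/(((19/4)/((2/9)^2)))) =-326781/10975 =-29.78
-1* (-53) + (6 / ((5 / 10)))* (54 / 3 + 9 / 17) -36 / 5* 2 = 22181 / 85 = 260.95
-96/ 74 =-48/ 37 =-1.30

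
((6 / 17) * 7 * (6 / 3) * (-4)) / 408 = -14 / 289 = -0.05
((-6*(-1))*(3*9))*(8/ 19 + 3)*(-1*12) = -6650.53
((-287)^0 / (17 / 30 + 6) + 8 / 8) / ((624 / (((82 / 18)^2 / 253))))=381587 / 2519163504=0.00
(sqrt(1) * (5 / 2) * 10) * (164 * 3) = 12300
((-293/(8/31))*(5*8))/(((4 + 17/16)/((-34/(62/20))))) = 7969600/81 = 98390.12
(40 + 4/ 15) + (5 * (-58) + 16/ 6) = -3706/ 15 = -247.07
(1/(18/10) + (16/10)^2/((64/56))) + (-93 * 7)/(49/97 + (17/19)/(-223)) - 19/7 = -13592610743/10464300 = -1298.95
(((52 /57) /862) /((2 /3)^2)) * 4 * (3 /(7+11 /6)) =1404 /434017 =0.00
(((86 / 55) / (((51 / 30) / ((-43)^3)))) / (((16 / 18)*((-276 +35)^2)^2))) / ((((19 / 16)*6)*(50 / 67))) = -1374358002 / 299642482480825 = -0.00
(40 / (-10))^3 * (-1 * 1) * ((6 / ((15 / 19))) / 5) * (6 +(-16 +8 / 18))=-209152 / 225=-929.56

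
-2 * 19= -38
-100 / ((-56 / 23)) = 575 / 14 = 41.07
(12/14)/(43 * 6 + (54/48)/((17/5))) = 272/81977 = 0.00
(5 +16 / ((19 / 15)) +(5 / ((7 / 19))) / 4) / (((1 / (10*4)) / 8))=894800 / 133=6727.82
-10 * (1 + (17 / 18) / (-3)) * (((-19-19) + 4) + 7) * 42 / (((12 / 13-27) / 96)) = -3232320 / 113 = -28604.60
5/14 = 0.36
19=19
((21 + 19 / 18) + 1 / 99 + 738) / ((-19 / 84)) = -2106902 / 627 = -3360.29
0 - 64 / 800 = -2 / 25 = -0.08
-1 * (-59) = 59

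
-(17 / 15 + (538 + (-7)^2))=-8822 / 15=-588.13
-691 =-691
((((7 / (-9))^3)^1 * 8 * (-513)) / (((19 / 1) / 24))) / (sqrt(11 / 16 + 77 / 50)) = 439040 * sqrt(11) / 891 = 1634.27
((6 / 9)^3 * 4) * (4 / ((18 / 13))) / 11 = 832 / 2673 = 0.31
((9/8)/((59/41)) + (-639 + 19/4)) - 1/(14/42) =-300413/472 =-636.47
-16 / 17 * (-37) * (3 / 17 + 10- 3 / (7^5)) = 1721275520 / 4857223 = 354.37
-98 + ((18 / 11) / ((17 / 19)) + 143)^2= 20877.40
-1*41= -41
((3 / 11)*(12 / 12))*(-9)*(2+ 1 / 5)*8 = -216 / 5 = -43.20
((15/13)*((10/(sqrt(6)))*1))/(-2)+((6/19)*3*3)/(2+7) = 6/19 - 25*sqrt(6)/26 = -2.04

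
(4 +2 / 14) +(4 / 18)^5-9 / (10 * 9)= 16713107 / 4133430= 4.04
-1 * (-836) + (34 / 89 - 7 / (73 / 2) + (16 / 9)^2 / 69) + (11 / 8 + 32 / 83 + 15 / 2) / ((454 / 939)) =9363426423912707 / 10946389783248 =855.39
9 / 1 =9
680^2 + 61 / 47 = 21732861 / 47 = 462401.30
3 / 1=3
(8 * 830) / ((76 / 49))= 81340 / 19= 4281.05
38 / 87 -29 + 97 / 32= -71081 / 2784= -25.53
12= 12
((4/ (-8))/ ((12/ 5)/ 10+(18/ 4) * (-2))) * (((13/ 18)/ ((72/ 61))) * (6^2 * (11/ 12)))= 218075/ 189216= 1.15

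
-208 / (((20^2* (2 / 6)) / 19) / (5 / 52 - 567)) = 1680303 / 100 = 16803.03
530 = 530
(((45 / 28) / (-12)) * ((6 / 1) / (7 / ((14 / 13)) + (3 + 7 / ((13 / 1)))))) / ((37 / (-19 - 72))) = 845 / 4292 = 0.20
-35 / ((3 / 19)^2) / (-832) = 12635 / 7488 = 1.69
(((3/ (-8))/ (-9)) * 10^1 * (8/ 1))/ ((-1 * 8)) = -5/ 12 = -0.42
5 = 5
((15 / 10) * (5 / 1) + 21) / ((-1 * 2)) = -57 / 4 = -14.25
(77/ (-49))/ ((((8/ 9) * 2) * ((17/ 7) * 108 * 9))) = -11/ 29376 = -0.00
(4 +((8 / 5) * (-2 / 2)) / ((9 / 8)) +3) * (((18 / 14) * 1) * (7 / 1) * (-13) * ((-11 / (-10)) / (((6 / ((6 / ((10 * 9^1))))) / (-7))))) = 251251 / 4500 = 55.83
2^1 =2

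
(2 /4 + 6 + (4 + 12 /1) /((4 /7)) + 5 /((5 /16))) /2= 101 /4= 25.25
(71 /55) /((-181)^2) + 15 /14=27028819 /25225970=1.07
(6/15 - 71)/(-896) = 353/4480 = 0.08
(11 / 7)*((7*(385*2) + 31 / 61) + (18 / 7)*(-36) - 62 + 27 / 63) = 24595208 / 2989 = 8228.57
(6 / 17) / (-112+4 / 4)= -2 / 629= -0.00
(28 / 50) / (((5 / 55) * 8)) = 77 / 100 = 0.77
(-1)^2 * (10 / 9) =1.11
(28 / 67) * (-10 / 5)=-56 / 67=-0.84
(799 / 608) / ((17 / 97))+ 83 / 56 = 38221 / 4256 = 8.98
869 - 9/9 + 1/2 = 1737/2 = 868.50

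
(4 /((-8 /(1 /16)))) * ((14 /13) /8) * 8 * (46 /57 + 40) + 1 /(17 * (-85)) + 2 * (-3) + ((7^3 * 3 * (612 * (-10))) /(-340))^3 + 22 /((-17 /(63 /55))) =54430168862411998871 /8565960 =6354240372639.14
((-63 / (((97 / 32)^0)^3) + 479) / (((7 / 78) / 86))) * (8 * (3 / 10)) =33486336 / 35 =956752.46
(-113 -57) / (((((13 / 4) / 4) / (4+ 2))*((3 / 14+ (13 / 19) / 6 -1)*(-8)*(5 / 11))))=-447678 / 871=-513.98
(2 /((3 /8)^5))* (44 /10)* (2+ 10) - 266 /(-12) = 11552291 /810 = 14262.09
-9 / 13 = -0.69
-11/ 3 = -3.67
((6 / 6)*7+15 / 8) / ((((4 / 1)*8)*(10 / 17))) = 1207 / 2560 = 0.47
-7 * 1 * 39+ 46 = -227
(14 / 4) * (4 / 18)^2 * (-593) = -8302 / 81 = -102.49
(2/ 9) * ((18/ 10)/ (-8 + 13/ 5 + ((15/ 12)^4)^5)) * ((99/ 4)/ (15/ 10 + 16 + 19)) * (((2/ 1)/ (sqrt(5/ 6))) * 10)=39582418599936 * sqrt(30)/ 2967452284589239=0.07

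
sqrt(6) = 2.45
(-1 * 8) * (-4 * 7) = 224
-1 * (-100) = 100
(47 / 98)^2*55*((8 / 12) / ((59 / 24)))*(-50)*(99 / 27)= -628.95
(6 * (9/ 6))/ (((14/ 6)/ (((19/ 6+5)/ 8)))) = 63/ 16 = 3.94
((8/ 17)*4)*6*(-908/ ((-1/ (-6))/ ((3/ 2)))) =-1569024/ 17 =-92295.53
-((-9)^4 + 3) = -6564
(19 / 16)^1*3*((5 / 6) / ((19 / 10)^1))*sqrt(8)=25*sqrt(2) / 8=4.42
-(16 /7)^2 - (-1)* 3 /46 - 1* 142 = -331697 /2254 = -147.16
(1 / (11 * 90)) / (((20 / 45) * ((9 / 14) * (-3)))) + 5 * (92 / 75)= 7285 / 1188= 6.13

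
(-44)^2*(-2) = -3872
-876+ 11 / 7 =-6121 / 7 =-874.43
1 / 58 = 0.02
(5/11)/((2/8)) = 20/11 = 1.82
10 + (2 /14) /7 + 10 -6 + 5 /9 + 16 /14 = 6932 /441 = 15.72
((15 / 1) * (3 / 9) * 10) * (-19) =-950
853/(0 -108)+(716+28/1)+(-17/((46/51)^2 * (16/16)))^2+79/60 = 709681777999/604456560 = 1174.08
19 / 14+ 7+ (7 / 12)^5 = 14674321 / 1741824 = 8.42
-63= -63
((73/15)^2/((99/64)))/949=4672/289575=0.02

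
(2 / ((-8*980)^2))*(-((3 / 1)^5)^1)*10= -243 / 3073280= -0.00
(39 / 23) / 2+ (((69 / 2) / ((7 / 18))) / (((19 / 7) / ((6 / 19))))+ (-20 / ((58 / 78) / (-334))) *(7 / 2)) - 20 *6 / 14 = 106000537425 / 3371018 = 31444.67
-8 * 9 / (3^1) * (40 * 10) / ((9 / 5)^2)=-80000 / 27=-2962.96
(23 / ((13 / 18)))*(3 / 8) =621 / 52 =11.94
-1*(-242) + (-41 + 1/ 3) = 604/ 3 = 201.33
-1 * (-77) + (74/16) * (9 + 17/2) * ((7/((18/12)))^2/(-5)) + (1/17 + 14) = -160019/612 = -261.47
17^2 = 289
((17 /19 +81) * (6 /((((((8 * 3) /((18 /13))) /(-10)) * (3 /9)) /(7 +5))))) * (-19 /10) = 252072 /13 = 19390.15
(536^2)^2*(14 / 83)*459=530395560124416 / 83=6390307953306.22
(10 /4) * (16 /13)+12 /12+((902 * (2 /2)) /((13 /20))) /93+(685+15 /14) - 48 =11121563 /16926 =657.07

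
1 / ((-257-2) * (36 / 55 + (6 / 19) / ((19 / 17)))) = -19855 / 4818954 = -0.00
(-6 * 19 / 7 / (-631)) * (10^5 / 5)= 2280000 / 4417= 516.19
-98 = -98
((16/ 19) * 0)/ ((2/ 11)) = 0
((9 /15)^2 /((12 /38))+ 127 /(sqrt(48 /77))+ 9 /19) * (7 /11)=10731 /10450+ 889 * sqrt(231) /132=103.39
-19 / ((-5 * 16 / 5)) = 19 / 16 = 1.19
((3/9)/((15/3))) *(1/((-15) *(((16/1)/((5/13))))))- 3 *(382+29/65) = -10739089/9360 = -1147.34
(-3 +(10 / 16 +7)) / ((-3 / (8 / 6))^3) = -296 / 729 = -0.41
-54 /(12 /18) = -81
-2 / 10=-1 / 5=-0.20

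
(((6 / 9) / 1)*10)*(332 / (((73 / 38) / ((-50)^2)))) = 630800000 / 219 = 2880365.30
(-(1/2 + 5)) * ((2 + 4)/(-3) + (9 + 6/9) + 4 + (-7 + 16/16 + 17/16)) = -3553/96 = -37.01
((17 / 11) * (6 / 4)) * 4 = 102 / 11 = 9.27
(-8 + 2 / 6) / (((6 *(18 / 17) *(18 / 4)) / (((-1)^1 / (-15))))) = -391 / 21870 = -0.02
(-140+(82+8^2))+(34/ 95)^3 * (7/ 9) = 46573378/ 7716375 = 6.04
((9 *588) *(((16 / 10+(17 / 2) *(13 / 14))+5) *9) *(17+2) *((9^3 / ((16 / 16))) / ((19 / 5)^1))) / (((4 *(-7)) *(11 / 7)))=-2516018841 / 44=-57182246.39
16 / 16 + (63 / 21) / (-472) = 469 / 472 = 0.99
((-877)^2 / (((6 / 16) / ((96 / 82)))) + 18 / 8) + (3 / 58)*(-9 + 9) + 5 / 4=196897311 / 82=2401186.72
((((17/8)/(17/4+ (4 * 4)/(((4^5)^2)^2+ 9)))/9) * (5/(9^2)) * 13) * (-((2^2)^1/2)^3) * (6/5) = -1943936557923880/4542082534395387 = -0.43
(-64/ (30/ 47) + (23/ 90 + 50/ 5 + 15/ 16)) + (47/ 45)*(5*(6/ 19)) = -87.42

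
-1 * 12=-12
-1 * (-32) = 32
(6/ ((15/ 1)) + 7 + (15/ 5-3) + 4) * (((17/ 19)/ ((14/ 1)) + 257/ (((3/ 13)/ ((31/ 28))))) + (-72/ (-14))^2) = 2814229/ 196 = 14358.31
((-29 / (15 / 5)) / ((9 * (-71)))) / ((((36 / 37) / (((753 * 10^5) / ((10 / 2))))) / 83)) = 111769045000 / 5751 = 19434714.83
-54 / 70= -27 / 35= -0.77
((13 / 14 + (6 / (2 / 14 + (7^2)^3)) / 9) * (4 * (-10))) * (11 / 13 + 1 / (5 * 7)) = -6391563988 / 196724073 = -32.49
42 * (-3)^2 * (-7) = -2646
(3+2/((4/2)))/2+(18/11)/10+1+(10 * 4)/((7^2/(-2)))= 4126/2695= 1.53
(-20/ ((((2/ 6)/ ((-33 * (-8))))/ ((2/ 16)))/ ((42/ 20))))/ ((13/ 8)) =-33264/ 13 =-2558.77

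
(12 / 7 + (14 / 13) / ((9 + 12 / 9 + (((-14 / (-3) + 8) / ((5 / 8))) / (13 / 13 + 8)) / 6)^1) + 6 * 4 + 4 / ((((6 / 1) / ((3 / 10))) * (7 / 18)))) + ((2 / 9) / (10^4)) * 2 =26.33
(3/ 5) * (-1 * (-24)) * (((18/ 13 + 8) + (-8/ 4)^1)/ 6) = 1152/ 65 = 17.72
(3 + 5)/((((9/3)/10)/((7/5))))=112/3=37.33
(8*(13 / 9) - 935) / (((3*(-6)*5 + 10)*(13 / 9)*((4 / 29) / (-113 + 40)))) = -17594387 / 4160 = -4229.42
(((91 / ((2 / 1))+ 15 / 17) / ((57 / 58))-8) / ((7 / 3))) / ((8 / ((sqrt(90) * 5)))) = 29985 * sqrt(10) / 952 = 99.60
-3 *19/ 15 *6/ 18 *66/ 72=-209/ 180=-1.16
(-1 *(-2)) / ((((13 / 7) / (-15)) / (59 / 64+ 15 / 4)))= -2415 / 32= -75.47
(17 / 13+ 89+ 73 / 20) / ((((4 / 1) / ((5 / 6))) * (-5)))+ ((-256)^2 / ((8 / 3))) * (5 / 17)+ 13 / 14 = 7225.25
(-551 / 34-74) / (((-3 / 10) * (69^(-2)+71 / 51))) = 24336645 / 112694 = 215.95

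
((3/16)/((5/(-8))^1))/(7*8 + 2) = -3/580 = -0.01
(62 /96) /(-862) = -31 /41376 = -0.00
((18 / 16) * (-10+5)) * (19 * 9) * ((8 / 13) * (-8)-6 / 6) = 592515 / 104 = 5697.26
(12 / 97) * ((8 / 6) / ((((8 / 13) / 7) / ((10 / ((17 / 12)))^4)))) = 37739520000 / 8101537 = 4658.32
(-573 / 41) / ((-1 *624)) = 191 / 8528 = 0.02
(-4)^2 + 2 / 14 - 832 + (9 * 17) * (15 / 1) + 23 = 10515 / 7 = 1502.14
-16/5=-3.20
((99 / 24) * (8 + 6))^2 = 53361 / 16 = 3335.06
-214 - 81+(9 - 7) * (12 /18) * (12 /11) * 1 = -3229 /11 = -293.55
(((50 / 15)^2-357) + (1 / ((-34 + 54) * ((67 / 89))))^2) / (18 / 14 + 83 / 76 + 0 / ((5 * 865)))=-32322651781 / 222205500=-145.46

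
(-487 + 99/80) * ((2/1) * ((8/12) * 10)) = -38861/6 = -6476.83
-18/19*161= -2898/19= -152.53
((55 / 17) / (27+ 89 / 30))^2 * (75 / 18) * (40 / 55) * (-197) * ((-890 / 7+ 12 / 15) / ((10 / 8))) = 1149896880000 / 1634990623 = 703.30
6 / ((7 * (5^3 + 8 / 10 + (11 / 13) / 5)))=195 / 28658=0.01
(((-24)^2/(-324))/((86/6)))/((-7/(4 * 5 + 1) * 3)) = 16/129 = 0.12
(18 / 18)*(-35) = -35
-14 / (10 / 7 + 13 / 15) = -1470 / 241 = -6.10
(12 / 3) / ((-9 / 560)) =-2240 / 9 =-248.89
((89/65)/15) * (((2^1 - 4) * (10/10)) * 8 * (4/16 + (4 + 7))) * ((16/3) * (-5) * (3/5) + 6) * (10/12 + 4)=10324/13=794.15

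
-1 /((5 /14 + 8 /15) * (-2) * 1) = 105 /187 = 0.56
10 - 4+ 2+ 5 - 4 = 9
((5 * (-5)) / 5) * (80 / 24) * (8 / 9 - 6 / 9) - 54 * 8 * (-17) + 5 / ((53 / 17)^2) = 556749107 / 75843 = 7340.81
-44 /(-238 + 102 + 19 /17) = 748 /2293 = 0.33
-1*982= -982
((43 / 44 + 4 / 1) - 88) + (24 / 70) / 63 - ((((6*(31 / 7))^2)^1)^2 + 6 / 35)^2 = -248496074451.75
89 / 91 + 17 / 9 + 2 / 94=111175 / 38493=2.89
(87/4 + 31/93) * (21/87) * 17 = 31535/348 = 90.62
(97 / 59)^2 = 9409 / 3481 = 2.70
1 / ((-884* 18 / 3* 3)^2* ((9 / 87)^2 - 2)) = -841 / 423589787712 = -0.00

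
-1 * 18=-18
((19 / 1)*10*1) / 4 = 95 / 2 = 47.50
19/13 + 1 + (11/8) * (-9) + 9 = -95/104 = -0.91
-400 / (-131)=400 / 131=3.05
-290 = -290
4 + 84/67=352/67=5.25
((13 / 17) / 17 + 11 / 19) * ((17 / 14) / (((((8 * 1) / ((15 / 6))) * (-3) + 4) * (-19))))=8565 / 1202852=0.01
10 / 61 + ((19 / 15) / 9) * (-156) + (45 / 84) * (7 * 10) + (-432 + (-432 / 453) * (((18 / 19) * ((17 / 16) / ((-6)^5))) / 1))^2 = 1079561056383189457 / 5784201457920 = 186639.60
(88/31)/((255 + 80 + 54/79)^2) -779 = -16982961461581/21800978191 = -779.00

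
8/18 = 4/9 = 0.44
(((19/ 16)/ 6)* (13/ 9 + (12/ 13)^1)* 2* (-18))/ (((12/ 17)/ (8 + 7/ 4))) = -89471/ 384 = -233.00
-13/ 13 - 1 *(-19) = 18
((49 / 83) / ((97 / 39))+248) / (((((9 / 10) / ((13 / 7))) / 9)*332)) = 129906335 / 9355262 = 13.89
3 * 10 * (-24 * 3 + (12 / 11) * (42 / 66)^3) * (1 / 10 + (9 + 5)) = -444165228 / 14641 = -30337.08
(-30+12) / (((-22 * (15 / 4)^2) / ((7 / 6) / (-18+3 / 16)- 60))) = -821696 / 235125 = -3.49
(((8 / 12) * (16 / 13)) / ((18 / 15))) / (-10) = -8 / 117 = -0.07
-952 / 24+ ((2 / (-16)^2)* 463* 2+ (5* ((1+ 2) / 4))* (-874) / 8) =-84887 / 192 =-442.12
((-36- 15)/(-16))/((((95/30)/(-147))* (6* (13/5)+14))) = -112455/22496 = -5.00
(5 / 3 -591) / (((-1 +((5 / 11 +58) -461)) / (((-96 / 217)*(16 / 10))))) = -4978688 / 4816315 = -1.03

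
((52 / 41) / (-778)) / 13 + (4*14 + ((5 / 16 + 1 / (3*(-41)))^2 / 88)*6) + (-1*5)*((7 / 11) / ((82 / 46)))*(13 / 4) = 50.21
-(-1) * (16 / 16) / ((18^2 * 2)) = 1 / 648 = 0.00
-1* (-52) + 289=341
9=9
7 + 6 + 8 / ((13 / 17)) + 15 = 38.46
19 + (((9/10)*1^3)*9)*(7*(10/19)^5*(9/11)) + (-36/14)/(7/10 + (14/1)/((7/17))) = 1376068088419/66158889181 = 20.80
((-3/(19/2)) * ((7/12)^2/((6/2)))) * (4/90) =-0.00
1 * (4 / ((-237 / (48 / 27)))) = -64 / 2133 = -0.03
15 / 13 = 1.15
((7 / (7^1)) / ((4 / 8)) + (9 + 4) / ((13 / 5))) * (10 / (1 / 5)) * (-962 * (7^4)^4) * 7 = -78326694059492596900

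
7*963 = 6741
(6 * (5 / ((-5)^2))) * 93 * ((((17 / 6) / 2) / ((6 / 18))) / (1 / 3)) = 14229 / 10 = 1422.90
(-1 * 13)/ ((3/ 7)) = -91/ 3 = -30.33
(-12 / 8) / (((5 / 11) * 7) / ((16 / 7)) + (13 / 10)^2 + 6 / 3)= -6600 / 22361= -0.30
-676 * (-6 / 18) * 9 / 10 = 1014 / 5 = 202.80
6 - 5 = 1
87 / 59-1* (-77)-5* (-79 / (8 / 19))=479835 / 472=1016.60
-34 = -34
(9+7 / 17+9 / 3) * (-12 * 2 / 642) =-844 / 1819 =-0.46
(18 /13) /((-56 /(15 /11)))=-135 /4004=-0.03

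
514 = 514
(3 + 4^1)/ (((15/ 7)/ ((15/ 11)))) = 49/ 11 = 4.45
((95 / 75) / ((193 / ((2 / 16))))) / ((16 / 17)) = 323 / 370560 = 0.00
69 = 69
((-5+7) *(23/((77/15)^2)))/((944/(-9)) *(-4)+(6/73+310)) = 0.00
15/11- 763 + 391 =-4077/11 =-370.64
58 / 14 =29 / 7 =4.14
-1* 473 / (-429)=43 / 39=1.10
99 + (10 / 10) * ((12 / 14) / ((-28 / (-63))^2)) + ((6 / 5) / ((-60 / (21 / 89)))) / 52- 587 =-195858443 / 404950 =-483.66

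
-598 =-598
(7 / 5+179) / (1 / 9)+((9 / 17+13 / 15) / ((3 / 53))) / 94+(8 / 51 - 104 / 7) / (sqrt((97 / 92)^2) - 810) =30417154744372 / 18731152755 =1623.88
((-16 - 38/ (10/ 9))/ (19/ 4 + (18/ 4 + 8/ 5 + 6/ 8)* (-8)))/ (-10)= -502/ 5005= -0.10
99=99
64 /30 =32 /15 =2.13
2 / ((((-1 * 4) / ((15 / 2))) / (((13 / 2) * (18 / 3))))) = -585 / 4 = -146.25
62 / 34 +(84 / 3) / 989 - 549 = -9199202 / 16813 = -547.15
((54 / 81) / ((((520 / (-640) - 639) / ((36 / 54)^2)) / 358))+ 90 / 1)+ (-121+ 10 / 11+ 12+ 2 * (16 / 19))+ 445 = 24749139608 / 57767391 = 428.43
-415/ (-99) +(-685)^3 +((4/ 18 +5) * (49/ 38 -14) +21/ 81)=-3627536943647/ 11286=-321419186.93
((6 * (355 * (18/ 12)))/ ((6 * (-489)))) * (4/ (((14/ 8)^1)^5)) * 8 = -5816320/ 2739541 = -2.12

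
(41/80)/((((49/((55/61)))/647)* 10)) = 291797/478240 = 0.61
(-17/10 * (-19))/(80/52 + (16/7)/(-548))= 4026841/191280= 21.05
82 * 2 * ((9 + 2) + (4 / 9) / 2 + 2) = 19516 / 9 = 2168.44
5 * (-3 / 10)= -3 / 2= -1.50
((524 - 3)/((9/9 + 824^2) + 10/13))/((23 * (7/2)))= 13546/1421100471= 0.00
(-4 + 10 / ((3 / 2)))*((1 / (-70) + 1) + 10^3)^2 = 9819329522 / 3675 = 2671926.40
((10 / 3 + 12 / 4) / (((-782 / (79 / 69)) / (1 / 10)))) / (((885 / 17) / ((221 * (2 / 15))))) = -331721 / 632022750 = -0.00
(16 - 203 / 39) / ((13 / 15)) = 2105 / 169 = 12.46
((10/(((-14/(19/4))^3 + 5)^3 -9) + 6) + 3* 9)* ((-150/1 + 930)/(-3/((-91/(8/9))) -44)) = -275734060287648125345/471042663850511954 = -585.37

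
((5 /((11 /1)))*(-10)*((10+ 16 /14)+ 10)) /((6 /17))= -62900 /231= -272.29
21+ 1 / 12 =253 / 12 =21.08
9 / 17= 0.53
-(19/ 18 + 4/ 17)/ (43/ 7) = -2765/ 13158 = -0.21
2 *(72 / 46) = 72 / 23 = 3.13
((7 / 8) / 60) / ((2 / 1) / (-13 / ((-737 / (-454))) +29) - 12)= -0.00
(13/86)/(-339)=-13/29154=-0.00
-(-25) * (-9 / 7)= -225 / 7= -32.14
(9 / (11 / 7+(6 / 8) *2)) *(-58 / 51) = -3.33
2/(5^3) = 2/125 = 0.02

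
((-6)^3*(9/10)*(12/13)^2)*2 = -279936/845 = -331.29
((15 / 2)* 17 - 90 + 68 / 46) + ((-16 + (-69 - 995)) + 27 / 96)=-765985 / 736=-1040.74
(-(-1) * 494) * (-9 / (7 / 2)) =-8892 / 7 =-1270.29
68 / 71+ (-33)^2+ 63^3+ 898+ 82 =17900304 / 71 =252116.96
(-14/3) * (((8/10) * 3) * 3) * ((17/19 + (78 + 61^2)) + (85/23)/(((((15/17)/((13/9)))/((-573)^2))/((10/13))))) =-112456588832/2185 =-51467546.38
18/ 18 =1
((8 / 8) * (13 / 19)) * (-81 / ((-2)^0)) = -1053 / 19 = -55.42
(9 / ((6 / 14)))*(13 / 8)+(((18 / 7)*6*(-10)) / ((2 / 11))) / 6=-6009 / 56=-107.30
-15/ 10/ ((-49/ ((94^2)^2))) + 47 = 117114647/ 49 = 2390094.84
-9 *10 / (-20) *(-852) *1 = -3834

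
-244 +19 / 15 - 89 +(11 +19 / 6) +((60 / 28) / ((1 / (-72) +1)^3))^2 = -312.57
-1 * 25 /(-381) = 25 /381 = 0.07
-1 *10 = -10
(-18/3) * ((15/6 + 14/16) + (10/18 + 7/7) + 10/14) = -2845/84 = -33.87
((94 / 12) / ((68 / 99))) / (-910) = -1551 / 123760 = -0.01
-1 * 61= -61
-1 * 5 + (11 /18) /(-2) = -191 /36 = -5.31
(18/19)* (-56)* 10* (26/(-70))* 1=3744/19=197.05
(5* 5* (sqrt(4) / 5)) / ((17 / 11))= 110 / 17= 6.47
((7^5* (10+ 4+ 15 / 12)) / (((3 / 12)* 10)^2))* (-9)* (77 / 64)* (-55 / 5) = 7815305421 / 1600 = 4884565.89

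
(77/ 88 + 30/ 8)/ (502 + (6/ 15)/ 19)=3515/ 381536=0.01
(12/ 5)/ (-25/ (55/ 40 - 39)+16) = 301/ 2090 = 0.14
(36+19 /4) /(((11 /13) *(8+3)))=2119 /484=4.38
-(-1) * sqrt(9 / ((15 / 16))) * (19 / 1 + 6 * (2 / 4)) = 88 * sqrt(15) / 5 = 68.16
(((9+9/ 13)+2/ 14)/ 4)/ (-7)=-895/ 2548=-0.35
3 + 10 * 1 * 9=93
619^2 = 383161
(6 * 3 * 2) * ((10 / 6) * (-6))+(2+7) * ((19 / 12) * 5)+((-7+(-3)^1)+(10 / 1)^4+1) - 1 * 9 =38773 / 4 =9693.25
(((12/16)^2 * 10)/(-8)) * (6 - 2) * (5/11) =-1.28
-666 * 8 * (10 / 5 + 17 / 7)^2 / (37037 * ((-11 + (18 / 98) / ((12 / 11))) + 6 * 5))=-553536 / 3760757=-0.15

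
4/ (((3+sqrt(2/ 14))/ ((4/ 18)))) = 28/ 93 - 4 *sqrt(7)/ 279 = 0.26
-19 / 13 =-1.46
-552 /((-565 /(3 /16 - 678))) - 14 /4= -75226 /113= -665.72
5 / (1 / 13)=65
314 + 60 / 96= 2517 / 8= 314.62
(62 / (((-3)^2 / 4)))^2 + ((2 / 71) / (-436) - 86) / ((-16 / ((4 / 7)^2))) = 46753806517 / 61432182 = 761.06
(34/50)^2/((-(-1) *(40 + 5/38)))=10982/953125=0.01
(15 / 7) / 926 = 15 / 6482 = 0.00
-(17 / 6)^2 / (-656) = 289 / 23616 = 0.01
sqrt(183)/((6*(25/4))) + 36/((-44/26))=-234/11 + 2*sqrt(183)/75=-20.91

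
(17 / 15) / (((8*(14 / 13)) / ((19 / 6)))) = 0.42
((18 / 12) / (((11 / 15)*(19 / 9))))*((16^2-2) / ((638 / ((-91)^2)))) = 425933235 / 133342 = 3194.29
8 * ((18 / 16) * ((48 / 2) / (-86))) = -108 / 43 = -2.51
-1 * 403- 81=-484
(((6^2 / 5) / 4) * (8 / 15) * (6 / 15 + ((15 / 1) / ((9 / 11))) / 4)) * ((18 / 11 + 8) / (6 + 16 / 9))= 285246 / 48125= 5.93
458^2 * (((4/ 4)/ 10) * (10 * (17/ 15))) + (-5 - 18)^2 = 3573923/ 15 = 238261.53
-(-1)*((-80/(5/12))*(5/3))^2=102400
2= 2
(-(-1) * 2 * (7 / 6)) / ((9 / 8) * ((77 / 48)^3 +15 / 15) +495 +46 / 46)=229376 / 49325909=0.00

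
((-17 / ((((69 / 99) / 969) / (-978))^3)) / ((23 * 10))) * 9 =2339866880676451267423524 / 1399205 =1672283104103009399.93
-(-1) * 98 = 98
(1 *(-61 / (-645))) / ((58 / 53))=3233 / 37410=0.09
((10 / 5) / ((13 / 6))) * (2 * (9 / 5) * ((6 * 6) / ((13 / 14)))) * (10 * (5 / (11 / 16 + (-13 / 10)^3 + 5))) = 725760000 / 393263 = 1845.48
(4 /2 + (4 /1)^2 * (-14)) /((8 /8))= -222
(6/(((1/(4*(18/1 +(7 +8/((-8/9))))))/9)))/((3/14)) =16128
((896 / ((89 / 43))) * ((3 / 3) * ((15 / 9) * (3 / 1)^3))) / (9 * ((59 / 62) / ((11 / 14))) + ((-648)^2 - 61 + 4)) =24633840 / 530927809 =0.05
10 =10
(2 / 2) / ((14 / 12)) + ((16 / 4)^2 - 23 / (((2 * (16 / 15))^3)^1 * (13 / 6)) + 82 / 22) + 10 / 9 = 3040952345 / 147603456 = 20.60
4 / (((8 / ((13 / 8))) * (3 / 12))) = 3.25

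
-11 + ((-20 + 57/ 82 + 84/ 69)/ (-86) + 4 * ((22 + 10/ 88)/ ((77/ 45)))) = 802780777/ 19625716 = 40.90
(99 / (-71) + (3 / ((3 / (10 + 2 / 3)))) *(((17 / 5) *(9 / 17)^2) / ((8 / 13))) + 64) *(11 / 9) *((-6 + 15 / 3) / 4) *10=-5252599 / 21726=-241.77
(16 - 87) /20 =-3.55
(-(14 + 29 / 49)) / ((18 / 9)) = -715 / 98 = -7.30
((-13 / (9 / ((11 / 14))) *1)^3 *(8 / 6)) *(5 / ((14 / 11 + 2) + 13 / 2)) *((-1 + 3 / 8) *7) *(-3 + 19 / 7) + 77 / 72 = -45694231 / 258048504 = -0.18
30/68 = 15/34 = 0.44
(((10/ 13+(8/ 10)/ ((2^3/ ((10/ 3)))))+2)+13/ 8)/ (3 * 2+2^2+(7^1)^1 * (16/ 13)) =1475/ 5808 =0.25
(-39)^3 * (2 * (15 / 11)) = -1779570 / 11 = -161779.09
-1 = -1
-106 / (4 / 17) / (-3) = 901 / 6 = 150.17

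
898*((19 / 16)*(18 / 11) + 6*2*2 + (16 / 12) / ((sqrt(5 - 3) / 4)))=26683.55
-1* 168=-168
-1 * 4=-4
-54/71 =-0.76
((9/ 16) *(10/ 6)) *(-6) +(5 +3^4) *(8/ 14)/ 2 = 1061/ 56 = 18.95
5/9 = 0.56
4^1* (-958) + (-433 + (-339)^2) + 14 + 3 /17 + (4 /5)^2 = 47035097 /425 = 110670.82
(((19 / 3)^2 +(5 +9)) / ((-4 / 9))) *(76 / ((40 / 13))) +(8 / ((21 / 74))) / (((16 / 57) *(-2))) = -856083 / 280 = -3057.44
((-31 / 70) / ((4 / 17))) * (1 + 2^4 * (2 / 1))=-62.11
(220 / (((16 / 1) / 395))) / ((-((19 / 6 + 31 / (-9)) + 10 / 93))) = 1212255 / 38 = 31901.45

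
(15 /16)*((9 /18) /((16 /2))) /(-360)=-1 /6144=-0.00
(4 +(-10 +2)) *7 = -28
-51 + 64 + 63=76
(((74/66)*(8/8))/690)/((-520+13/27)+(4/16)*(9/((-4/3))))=-888/284828665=-0.00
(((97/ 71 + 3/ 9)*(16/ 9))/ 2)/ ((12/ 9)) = 724/ 639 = 1.13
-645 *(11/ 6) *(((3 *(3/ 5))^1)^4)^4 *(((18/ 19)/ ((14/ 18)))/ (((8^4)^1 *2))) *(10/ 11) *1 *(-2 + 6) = -6454069317770962203/ 831250000000000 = -7764.29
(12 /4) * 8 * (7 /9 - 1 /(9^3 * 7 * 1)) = 18.66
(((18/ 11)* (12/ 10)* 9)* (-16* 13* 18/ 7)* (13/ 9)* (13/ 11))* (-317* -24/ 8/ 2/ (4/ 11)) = -8123381136/ 385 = -21099691.26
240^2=57600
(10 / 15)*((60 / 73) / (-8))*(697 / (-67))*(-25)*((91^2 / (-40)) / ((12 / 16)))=144296425 / 29346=4917.07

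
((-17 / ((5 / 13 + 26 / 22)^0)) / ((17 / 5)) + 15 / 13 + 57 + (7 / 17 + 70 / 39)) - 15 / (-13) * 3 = 38999 / 663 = 58.82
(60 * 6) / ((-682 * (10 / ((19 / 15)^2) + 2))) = -16245 / 253363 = -0.06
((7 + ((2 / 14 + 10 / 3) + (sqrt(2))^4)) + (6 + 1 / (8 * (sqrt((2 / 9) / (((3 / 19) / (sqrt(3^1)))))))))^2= (63 * 3^(1 / 4) * sqrt(38) + 130720)^2 / 40755456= 422.56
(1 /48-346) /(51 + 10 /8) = -16607 /2508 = -6.62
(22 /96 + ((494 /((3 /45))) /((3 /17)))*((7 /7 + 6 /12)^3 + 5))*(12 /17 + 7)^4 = 4971156015980711 /4009008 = 1239996531.81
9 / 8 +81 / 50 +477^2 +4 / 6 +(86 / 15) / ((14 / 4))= 955643009 / 4200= 227534.05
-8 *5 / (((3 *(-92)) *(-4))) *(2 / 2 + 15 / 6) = -0.13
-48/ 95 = -0.51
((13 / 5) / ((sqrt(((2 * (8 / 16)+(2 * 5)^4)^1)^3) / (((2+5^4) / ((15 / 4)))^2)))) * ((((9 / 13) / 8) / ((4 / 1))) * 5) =393129 * sqrt(10001) / 5001000050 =0.01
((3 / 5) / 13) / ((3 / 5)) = 1 / 13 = 0.08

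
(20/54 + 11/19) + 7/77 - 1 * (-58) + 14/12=679495/11286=60.21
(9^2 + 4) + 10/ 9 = 775/ 9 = 86.11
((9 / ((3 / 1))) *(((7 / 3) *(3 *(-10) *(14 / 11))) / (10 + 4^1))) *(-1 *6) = 1260 / 11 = 114.55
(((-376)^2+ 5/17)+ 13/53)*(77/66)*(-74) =-32991487858/2703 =-12205507.90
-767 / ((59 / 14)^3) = -35672 / 3481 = -10.25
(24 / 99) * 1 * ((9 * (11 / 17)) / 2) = 12 / 17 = 0.71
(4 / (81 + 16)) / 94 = 2 / 4559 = 0.00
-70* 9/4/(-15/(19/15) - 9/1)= 665/88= 7.56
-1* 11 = -11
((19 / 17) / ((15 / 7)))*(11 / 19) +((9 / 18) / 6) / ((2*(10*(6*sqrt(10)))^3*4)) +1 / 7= sqrt(10) / 2073600000 +794 / 1785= 0.44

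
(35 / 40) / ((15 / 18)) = 21 / 20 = 1.05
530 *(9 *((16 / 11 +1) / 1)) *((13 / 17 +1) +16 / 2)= 21379140 / 187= 114326.95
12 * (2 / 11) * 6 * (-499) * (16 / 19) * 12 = -13796352 / 209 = -66011.25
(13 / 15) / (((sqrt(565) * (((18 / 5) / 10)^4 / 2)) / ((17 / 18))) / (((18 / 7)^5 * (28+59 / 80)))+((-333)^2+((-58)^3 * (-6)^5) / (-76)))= -128323282197512047851562500 / 2939414952550613480569699525609363 - 53370523456250 * sqrt(565) / 8818244857651840441709098576828089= -0.00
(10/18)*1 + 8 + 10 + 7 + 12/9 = 26.89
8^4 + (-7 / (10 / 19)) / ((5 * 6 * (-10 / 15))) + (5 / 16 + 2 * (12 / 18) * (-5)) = 4090.31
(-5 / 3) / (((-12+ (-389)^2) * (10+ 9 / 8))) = -40 / 40399503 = -0.00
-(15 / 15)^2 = -1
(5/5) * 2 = 2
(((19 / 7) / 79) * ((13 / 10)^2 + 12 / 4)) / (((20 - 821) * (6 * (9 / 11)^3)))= -1694363 / 27678234600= -0.00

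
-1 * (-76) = 76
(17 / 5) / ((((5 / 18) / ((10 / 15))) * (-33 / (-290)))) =3944 / 55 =71.71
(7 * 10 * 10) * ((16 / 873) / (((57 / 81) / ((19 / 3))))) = 11200 / 97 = 115.46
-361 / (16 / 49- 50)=17689 / 2434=7.27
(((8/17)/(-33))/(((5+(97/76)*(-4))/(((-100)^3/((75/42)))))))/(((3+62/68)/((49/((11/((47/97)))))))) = -1473920000/35211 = -41859.65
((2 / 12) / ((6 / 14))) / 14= 1 / 36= 0.03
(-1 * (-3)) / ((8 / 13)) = 39 / 8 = 4.88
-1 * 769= -769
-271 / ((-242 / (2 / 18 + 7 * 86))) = 1468549 / 2178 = 674.26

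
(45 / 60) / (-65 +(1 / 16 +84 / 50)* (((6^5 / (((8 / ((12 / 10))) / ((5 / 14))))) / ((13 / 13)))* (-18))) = -525 / 9191534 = -0.00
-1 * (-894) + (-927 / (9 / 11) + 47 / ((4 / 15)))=-251 / 4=-62.75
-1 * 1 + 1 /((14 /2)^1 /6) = -1 /7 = -0.14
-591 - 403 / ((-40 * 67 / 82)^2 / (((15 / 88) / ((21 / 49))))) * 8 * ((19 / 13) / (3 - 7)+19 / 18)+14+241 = -47900893691 / 142211520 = -336.83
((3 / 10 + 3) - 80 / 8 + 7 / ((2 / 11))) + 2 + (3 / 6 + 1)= 353 / 10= 35.30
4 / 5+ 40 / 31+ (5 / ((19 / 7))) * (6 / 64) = 213267 / 94240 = 2.26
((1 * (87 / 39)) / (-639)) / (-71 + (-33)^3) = 29 / 299118456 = 0.00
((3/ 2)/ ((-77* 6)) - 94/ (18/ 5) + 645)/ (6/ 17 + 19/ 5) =145821835/ 978516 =149.02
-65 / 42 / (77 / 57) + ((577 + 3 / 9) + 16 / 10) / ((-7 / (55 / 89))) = -15040441 / 287826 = -52.26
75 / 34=2.21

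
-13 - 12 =-25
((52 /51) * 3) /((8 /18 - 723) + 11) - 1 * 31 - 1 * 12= -1170448 /27217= -43.00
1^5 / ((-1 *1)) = -1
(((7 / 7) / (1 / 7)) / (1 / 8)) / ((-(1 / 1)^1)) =-56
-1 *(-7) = 7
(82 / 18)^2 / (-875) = -0.02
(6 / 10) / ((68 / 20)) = 3 / 17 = 0.18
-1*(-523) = 523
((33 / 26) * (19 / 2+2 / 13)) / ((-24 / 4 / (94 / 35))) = -129767 / 23660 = -5.48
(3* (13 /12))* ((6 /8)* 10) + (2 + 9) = 283 /8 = 35.38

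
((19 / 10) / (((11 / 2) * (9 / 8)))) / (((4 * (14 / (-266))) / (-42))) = 10108 / 165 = 61.26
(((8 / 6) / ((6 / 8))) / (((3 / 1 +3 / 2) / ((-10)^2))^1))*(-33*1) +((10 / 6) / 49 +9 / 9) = -1723432 / 1323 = -1302.67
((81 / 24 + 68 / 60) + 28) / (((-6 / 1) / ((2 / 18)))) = -3901 / 6480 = -0.60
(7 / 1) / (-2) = -7 / 2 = -3.50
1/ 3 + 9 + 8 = 52/ 3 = 17.33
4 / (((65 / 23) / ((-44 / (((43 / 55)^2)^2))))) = -7408346000 / 44444413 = -166.69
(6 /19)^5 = 7776 /2476099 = 0.00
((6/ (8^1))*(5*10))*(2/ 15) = 5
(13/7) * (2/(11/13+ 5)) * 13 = 2197/266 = 8.26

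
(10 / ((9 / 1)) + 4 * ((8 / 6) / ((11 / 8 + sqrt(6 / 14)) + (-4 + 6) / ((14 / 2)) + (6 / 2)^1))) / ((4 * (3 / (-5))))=-0.88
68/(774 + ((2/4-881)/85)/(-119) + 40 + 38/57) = 4126920/49447403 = 0.08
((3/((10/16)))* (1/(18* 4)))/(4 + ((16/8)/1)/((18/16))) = 3/260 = 0.01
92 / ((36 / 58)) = 1334 / 9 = 148.22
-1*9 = -9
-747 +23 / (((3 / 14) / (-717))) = -77705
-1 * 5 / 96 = -5 / 96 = -0.05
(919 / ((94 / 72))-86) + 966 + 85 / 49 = 3651751 / 2303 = 1585.65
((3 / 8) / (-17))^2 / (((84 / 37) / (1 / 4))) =0.00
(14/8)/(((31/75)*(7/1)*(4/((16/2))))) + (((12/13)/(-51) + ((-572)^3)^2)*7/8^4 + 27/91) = 2939451026977897155601/49107968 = 59856906051944.51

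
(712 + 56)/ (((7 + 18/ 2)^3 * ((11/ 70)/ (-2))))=-105/ 44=-2.39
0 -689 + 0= -689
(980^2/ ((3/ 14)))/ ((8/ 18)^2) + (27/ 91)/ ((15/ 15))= 2064739977/ 91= 22689450.30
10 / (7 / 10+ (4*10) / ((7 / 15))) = 700 / 6049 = 0.12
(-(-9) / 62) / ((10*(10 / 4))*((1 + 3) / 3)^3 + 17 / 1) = 243 / 127658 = 0.00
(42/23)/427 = 6/1403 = 0.00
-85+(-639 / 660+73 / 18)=-162187 / 1980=-81.91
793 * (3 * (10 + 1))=26169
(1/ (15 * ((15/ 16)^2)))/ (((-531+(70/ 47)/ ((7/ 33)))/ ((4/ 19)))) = -48128/ 1579206375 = -0.00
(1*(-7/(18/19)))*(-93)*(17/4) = 70091/24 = 2920.46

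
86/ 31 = 2.77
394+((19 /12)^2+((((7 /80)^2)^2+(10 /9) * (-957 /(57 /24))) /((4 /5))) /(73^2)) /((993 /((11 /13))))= 394.00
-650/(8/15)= -4875/4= -1218.75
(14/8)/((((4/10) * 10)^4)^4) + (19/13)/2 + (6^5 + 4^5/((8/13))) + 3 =2109146769915995/223338299392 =9443.73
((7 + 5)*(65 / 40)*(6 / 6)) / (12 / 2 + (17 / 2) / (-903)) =35217 / 10819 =3.26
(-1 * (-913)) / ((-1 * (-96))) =913 / 96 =9.51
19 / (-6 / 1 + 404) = 19 / 398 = 0.05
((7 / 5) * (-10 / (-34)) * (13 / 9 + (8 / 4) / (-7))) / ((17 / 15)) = 365 / 867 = 0.42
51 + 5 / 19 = 974 / 19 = 51.26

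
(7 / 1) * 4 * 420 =11760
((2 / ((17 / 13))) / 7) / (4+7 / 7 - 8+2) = -0.22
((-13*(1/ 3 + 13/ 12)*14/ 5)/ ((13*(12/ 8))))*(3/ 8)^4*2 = -0.10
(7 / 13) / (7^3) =1 / 637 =0.00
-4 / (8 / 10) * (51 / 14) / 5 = -51 / 14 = -3.64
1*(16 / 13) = 1.23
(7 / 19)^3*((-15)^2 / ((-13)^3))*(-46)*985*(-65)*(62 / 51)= -361335922500 / 19705907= -18336.43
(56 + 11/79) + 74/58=131538/2291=57.42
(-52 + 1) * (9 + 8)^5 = -72412707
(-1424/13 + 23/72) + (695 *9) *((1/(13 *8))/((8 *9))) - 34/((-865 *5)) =-269985841/2491200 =-108.38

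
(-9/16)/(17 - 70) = 9/848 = 0.01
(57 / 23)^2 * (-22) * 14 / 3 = -333564 / 529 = -630.56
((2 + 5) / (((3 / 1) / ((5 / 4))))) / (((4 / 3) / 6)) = 105 / 8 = 13.12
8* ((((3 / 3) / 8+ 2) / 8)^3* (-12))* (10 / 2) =-73695 / 8192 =-9.00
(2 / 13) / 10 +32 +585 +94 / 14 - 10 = 279247 / 455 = 613.73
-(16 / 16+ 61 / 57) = -118 / 57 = -2.07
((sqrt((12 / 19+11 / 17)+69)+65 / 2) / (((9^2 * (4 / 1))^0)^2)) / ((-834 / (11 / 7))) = -715 / 11676 - 55 * sqrt(73321) / 942837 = -0.08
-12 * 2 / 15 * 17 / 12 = -2.27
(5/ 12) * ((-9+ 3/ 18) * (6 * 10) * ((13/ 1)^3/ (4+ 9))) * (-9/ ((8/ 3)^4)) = 54413775/ 8192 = 6642.31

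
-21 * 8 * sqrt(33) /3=-321.70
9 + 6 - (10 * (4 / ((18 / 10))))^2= -38785 / 81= -478.83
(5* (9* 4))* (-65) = -11700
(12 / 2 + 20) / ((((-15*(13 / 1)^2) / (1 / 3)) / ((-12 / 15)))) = 8 / 2925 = 0.00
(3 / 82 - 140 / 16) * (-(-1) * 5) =-7145 / 164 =-43.57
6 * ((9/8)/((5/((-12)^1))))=-81/5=-16.20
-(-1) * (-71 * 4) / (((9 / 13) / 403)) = -1487876 / 9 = -165319.56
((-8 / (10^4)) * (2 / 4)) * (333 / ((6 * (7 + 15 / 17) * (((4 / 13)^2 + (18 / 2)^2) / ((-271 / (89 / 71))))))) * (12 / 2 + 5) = 67496138853 / 817229150000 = 0.08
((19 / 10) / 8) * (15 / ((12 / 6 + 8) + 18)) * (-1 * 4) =-57 / 112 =-0.51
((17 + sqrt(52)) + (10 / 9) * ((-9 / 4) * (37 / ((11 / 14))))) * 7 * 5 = -38780 / 11 + 70 * sqrt(13) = -3273.07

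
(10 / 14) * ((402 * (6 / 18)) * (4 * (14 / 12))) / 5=268 / 3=89.33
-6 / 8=-3 / 4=-0.75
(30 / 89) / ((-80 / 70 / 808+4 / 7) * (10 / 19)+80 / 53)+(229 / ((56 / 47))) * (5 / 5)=41173353631 / 214017944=192.38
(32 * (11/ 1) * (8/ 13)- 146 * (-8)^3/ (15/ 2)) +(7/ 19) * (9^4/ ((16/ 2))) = 310796149/ 29640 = 10485.70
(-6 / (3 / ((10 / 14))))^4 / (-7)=-10000 / 16807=-0.59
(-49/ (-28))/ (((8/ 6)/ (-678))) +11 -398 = -10215/ 8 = -1276.88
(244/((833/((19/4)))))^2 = 1343281/693889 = 1.94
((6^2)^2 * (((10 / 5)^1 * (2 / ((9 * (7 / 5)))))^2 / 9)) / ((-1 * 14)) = -3200 / 3087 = -1.04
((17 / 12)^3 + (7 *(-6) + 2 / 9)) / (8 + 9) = -67279 / 29376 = -2.29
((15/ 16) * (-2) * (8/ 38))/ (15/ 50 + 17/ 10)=-15/ 76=-0.20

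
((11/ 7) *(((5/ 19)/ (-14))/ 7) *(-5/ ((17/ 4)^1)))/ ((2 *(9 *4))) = 275/ 3988404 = 0.00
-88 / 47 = -1.87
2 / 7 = 0.29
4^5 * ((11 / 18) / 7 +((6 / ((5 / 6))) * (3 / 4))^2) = 47170048 / 1575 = 29949.24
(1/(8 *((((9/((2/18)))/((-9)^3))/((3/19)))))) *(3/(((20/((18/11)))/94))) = -34263/8360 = -4.10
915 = 915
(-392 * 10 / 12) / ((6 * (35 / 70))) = -980 / 9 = -108.89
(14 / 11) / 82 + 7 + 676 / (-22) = -10694 / 451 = -23.71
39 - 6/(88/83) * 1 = 1467/44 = 33.34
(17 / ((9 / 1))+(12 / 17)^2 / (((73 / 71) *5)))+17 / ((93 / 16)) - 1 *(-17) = 644834206 / 29430315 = 21.91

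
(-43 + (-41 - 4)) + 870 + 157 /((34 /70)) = 18789 /17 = 1105.24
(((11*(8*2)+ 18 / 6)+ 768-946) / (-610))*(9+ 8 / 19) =-179 / 11590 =-0.02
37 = 37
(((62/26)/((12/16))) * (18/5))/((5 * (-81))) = -248/8775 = -0.03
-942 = -942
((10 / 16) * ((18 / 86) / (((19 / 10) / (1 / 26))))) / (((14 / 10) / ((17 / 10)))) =3825 / 1189552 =0.00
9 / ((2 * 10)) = 9 / 20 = 0.45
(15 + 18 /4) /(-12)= -13 /8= -1.62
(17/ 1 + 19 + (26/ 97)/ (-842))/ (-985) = -1470119/ 40224445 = -0.04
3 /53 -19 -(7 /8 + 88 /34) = -161507 /7208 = -22.41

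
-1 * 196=-196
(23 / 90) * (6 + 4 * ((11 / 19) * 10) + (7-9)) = 6.94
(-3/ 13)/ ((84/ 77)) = -11/ 52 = -0.21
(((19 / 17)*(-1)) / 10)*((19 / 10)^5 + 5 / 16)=-47639631 / 17000000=-2.80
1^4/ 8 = 1/ 8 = 0.12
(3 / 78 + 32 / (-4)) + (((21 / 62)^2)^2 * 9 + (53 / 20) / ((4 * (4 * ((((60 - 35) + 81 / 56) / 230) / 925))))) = 376816196318281 / 284488797008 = 1324.54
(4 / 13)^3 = 64 / 2197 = 0.03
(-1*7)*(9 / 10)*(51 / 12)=-1071 / 40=-26.78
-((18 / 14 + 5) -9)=19 / 7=2.71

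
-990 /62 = -495 /31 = -15.97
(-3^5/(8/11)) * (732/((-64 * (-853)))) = -489159/109184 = -4.48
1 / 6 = 0.17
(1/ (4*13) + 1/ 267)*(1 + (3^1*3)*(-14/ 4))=-19459/ 27768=-0.70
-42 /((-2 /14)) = 294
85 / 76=1.12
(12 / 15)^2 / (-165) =-16 / 4125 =-0.00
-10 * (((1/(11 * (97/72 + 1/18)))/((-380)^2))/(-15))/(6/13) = 13/20053550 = 0.00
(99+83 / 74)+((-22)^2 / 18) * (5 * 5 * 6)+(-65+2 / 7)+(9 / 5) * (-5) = 6308837 / 1554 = 4059.74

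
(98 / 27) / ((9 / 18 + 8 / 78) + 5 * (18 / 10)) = 364 / 963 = 0.38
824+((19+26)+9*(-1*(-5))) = 914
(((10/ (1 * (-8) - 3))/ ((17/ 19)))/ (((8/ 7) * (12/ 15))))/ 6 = -3325/ 17952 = -0.19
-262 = -262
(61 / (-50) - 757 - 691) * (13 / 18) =-941993 / 900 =-1046.66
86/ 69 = 1.25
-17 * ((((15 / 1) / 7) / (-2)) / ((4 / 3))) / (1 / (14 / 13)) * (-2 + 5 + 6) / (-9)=-765 / 52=-14.71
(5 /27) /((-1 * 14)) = -5 /378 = -0.01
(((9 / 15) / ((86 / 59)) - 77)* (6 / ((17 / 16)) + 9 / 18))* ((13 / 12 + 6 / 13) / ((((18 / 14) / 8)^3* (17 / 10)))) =-103064.78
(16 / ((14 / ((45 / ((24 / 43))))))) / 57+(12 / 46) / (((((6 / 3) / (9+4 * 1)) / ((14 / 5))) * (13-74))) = 1435607 / 932995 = 1.54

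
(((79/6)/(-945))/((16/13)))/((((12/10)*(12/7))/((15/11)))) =-5135/684288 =-0.01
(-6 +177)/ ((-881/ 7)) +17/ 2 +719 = 1279461/ 1762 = 726.14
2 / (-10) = -1 / 5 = -0.20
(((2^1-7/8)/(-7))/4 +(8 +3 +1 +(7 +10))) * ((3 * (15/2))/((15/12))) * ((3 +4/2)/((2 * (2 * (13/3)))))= 67365/448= 150.37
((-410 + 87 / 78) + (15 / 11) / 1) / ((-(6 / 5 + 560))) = 582755 / 802516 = 0.73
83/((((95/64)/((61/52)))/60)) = 972096/247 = 3935.61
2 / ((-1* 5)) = -2 / 5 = -0.40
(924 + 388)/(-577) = -1312/577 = -2.27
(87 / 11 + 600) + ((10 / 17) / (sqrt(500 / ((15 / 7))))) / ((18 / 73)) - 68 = 540.07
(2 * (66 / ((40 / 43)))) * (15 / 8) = 4257 / 16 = 266.06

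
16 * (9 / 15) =9.60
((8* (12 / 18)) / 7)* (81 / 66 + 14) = 2680 / 231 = 11.60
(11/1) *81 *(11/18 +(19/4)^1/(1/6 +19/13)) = 399267/127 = 3143.83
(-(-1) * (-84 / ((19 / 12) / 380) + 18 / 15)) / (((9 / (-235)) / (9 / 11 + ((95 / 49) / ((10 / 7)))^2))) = 4528086455 / 3234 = 1400150.42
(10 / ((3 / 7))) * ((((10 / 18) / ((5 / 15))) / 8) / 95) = 0.05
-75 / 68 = -1.10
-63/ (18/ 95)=-665/ 2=-332.50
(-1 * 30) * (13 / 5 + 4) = -198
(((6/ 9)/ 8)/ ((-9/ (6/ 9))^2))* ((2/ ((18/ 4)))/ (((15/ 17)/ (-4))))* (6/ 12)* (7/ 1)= -952/ 295245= -0.00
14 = 14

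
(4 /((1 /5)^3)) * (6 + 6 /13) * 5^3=5250000 /13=403846.15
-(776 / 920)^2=-9409 / 13225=-0.71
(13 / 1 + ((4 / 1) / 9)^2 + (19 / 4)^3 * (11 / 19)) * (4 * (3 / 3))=390067 / 1296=300.98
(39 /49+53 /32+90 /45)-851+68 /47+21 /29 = -1804588769 /2137184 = -844.38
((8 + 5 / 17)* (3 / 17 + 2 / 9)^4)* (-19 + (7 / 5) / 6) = -366374798701 / 93156817770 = -3.93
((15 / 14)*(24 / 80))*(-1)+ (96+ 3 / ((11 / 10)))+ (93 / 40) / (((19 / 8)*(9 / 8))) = 8714449 / 87780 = 99.28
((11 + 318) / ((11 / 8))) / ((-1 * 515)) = -2632 / 5665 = -0.46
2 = 2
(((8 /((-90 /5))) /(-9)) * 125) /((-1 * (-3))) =500 /243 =2.06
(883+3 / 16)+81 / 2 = 14779 / 16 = 923.69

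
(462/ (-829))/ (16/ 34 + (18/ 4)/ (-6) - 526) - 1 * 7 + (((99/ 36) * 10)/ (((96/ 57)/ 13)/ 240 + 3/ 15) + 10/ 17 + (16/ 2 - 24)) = 28659084163933/ 249819479942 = 114.72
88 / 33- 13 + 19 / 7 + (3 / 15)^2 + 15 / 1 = 3896 / 525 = 7.42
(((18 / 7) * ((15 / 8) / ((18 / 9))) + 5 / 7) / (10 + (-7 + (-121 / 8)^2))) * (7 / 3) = 200 / 6357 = 0.03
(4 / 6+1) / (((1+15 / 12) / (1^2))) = 20 / 27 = 0.74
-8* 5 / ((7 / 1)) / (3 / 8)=-320 / 21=-15.24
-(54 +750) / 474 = -134 / 79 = -1.70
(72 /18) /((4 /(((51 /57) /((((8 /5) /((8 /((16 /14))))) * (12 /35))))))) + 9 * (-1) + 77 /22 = 10793 /1824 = 5.92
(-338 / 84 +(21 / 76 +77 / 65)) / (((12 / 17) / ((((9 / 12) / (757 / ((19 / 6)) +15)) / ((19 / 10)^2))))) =-22599205 / 7611445296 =-0.00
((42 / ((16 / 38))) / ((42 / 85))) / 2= 1615 / 16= 100.94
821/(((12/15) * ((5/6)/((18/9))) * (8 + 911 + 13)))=2463/932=2.64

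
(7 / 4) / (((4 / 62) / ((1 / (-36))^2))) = 217 / 10368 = 0.02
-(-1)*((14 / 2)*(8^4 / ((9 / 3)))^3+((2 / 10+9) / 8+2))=9620726744741 / 540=17816160638.41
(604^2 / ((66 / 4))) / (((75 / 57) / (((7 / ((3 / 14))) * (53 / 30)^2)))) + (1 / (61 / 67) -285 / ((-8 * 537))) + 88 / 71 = 1713239.92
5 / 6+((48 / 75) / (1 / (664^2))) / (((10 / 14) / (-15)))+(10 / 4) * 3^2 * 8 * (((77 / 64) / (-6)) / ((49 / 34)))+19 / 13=-647082616883 / 109200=-5925664.99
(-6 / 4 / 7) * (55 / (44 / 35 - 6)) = 825 / 332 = 2.48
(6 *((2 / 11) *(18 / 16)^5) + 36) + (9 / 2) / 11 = 3458043 / 90112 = 38.37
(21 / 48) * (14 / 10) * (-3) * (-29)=4263 / 80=53.29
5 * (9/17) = 45/17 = 2.65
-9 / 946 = -0.01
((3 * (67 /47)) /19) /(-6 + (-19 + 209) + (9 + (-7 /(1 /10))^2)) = 201 /4548049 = 0.00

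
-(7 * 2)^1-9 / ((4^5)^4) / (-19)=-292470092988407 / 20890720927744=-14.00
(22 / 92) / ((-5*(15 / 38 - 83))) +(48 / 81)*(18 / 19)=11563433 / 20576145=0.56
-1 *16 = -16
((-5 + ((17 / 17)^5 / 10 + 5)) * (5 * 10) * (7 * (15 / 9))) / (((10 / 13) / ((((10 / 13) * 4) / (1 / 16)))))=11200 / 3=3733.33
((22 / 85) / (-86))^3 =-1331 / 48827236375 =-0.00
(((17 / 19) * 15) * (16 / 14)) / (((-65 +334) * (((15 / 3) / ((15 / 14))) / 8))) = 24480 / 250439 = 0.10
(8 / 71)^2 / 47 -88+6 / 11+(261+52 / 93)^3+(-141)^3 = 31635005761273514926 / 2096312800329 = 15090785.00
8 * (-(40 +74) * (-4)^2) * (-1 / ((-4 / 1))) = -3648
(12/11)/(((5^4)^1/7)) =0.01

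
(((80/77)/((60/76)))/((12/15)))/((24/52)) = 3.56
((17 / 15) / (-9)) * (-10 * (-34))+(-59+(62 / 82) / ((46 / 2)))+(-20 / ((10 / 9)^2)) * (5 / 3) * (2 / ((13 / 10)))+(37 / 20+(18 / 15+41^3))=455318800633 / 6619860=68780.73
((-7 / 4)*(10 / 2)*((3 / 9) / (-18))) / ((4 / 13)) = 455 / 864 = 0.53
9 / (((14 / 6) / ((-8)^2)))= 1728 / 7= 246.86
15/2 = 7.50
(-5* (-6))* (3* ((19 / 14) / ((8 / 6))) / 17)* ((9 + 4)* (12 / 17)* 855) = 85529925 / 2023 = 42278.76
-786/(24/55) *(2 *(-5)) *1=36025/2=18012.50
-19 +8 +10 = -1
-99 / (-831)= 33 / 277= 0.12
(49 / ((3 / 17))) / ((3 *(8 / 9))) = 833 / 8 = 104.12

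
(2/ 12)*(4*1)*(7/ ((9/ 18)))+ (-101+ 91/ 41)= -11002/ 123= -89.45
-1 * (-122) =122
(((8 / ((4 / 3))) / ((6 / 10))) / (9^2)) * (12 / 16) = 5 / 54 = 0.09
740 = 740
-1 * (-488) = 488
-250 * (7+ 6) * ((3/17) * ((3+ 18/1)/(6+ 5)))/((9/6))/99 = -45500/6171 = -7.37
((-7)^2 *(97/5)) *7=33271/5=6654.20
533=533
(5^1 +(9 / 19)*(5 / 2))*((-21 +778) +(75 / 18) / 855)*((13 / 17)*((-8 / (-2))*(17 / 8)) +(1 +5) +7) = 2372778785 / 25992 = 91288.81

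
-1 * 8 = -8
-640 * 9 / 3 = -1920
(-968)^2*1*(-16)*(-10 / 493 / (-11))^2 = -12390400 / 243049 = -50.98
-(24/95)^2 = -576/9025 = -0.06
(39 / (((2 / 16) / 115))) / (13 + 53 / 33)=592020 / 241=2456.51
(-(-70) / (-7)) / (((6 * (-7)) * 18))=5 / 378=0.01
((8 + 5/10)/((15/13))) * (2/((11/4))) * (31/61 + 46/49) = 764660/98637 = 7.75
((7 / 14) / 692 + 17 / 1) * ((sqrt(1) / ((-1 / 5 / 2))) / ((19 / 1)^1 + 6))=-6.80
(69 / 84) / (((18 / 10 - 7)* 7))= -115 / 5096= -0.02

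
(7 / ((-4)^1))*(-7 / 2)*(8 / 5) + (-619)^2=1915854 / 5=383170.80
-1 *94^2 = -8836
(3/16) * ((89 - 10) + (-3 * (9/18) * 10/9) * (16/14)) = 14.46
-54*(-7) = 378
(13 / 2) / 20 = 13 / 40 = 0.32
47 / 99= 0.47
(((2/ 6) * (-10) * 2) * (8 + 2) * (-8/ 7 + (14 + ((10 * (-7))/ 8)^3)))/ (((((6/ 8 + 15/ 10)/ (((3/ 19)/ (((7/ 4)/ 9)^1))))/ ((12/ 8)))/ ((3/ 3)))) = 22077375/ 931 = 23713.61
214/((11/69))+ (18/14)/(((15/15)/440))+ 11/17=1908.72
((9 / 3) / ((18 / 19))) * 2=19 / 3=6.33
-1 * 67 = -67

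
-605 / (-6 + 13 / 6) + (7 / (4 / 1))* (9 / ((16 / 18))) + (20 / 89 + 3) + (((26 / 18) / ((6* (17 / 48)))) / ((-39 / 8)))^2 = 2467368306785 / 13800448224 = 178.79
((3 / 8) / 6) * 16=1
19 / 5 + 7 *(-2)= -51 / 5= -10.20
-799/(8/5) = -3995/8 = -499.38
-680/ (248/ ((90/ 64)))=-3825/ 992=-3.86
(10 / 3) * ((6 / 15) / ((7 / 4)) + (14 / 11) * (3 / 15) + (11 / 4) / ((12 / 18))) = 4731 / 308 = 15.36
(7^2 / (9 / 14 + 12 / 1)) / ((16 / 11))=3773 / 1416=2.66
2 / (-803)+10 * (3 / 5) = 4816 / 803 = 6.00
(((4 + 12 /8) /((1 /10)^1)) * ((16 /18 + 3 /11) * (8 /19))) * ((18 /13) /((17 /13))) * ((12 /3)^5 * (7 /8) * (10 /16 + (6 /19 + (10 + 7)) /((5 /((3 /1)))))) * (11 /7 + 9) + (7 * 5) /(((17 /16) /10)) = 18238747360 /6137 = 2971932.11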